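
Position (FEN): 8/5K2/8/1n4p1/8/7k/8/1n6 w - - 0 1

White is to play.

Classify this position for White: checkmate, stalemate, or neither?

neither

White to move; white king on f7.
In check: no.
Legal moves for White: Kg8, Kf8, Ke8, Kg7, Ke7, Kg6, Kf6, Ke6.
White has 8 legal moves and is not in check → neither.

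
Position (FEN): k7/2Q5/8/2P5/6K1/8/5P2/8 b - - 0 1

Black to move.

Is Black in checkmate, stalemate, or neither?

Black to move; black king on a8.
In check: no.
King squares — a7: attacked by Qc7; b7: attacked by Qc7; b8: attacked by Qc7.
Legal moves for Black: none.
Not in check and no legal moves → stalemate.

stalemate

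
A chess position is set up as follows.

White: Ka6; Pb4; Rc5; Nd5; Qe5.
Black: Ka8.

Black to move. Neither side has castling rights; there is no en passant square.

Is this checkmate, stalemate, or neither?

stalemate

Black to move; black king on a8.
In check: no.
King squares — a7: attacked by Ka6; b7: attacked by Ka6; b8: attacked by Qe5.
Legal moves for Black: none.
Not in check and no legal moves → stalemate.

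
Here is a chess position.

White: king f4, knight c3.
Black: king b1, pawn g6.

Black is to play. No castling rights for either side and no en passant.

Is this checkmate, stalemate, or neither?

Black to move; black king on b1.
In check: yes, from the white knight on c3.
King squares — a1: available; c1: available; a2: attacked by Nc3; b2: available; c2: available.
Legal moves for Black: Kc2, Kb2, Kc1, Ka1.
Black is in check but has 4 legal moves → neither.

neither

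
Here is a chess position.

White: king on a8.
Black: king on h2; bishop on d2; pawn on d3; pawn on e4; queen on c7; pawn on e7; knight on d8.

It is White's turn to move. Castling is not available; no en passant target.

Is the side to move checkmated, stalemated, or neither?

White to move; white king on a8.
In check: no.
King squares — a7: attacked by Qc7; b7: attacked by Qc7; b8: attacked by Qc7.
Legal moves for White: none.
Not in check and no legal moves → stalemate.

stalemate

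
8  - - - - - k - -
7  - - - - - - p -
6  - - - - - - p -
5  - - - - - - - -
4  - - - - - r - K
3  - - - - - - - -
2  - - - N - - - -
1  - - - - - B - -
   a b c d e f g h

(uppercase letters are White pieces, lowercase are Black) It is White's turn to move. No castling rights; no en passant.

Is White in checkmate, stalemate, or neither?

neither

White to move; white king on h4.
In check: yes, from the black rook on f4.
Legal moves for White: Kg5, Kh3, Kg3.
White is in check but has 3 legal moves → neither.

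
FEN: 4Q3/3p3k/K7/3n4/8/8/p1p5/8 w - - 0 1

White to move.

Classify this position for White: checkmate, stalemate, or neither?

neither

White to move; white king on a6.
In check: no.
Legal moves for White include: Qh8+, Qg8+, Qf8, Qd8, Qc8, Qb8, Qa8, Qf7+, Qe7+, Qxd7+, Qg6+, Qe6, Qh5+, Qe5, Qe4+, Qe3, Qe2, Qe1, ... (list truncated; more exist).
White has legal moves and is not in check → neither.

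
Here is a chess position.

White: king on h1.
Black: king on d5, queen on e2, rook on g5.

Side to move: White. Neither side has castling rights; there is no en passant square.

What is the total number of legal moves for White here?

White to move; king on h1.
In check: no.
Legal moves: none.
Count: 0.

0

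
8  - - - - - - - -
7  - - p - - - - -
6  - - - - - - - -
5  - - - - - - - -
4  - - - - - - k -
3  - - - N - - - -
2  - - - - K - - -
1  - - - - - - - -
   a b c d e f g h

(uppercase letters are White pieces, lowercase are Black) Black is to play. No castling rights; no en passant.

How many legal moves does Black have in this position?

Black to move; king on g4.
In check: no.
Legal moves: Kh5, Kg5, Kf5, Kh4, Kh3, Kg3, c6, c5.
Count: 8.

8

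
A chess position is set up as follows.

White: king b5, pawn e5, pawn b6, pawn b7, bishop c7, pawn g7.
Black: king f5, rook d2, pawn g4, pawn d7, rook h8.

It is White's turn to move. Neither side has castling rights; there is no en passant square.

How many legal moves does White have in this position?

White to move; king on b5.
In check: no.
Legal moves: Bd8, Bb8, Bd6, Ka6, Kc5, Ka5, Kc4, Kb4, Ka4, gxh8=Q, gxh8=R, gxh8=B, gxh8=N, g8=Q, g8=R, g8=B, g8=N, b8=Q, b8=R, b8=B, b8=N, e6.
Count: 22.

22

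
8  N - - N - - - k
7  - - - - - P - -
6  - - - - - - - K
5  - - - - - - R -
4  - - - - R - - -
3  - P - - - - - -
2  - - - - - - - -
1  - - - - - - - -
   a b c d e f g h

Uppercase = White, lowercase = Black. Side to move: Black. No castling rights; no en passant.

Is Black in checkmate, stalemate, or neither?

stalemate

Black to move; black king on h8.
In check: no.
King squares — g7: attacked by Rg5; h7: attacked by Kh6; g8: attacked by Rg5.
Legal moves for Black: none.
Not in check and no legal moves → stalemate.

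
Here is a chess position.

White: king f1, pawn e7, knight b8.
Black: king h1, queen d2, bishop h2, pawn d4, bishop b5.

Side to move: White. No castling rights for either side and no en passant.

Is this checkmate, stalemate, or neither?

White to move; white king on f1.
In check: yes, from the black bishop on b5.
King squares — e1: attacked by Qd2; g1: attacked by Kh1; e2: attacked by Qd2; f2: attacked by Qd2; g2: attacked by Kh1.
Legal moves for White: none.
In check with no legal moves → checkmate.

checkmate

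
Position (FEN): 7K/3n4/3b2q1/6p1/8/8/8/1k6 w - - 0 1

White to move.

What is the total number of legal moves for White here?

White to move; king on h8.
In check: no.
Legal moves: none.
Count: 0.

0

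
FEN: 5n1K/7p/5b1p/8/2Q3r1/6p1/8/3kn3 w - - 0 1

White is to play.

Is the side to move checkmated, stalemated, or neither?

White to move; white king on h8.
In check: yes, from the black bishop on f6.
King squares — g7: attacked by Rg4; h7: attacked by Nf8; g8: attacked by Rg4.
Legal moves for White: none.
In check with no legal moves → checkmate.

checkmate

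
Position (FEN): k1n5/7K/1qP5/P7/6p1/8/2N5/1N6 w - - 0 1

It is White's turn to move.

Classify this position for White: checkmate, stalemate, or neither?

neither

White to move; white king on h7.
In check: no.
Legal moves for White: Kh8, Kg8, Kg7, Kh6, Kg6, Nd4, Nb4, Ne3, Nca3, Ne1, Na1, Nc3, Nba3, Nd2, axb6, c7, a6.
White has 17 legal moves and is not in check → neither.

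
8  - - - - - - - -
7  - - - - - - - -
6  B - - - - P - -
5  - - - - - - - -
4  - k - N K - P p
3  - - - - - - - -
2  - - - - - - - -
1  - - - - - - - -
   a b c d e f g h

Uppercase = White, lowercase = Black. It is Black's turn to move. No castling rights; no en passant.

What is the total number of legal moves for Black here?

6

Black to move; king on b4.
In check: no.
Legal moves: Kc5, Ka5, Ka4, Kc3, Ka3, h3.
Count: 6.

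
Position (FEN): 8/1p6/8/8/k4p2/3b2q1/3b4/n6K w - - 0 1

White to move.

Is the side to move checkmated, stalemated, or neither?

stalemate

White to move; white king on h1.
In check: no.
King squares — g1: attacked by Qg3; g2: attacked by Qg3; h2: attacked by Qg3.
Legal moves for White: none.
Not in check and no legal moves → stalemate.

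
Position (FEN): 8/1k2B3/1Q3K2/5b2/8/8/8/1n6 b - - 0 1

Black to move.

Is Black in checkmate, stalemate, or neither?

neither

Black to move; black king on b7.
In check: yes, from the white queen on b6.
King squares — a6: attacked by Qb6; b6: available; c6: attacked by Qb6; a7: attacked by Qb6; c7: attacked by Qb6; a8: available; b8: attacked by Qb6; c8: available.
Legal moves for Black: Kc8, Ka8, Kxb6.
Black is in check but has 3 legal moves → neither.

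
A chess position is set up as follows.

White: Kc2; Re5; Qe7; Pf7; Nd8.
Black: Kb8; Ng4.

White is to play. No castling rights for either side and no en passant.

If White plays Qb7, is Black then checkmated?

After Qb7: black king on b8; in check: yes, from the white queen on b7.
King squares — a7: attacked by Qb7; b7: attacked by Nd8; c7: attacked by Qb7; a8: attacked by Qb7; c8: attacked by Qb7.
Black has no legal moves → checkmate.

yes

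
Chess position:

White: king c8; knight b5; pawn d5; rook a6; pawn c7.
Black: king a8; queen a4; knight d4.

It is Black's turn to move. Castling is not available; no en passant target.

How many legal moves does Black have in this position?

Black to move; king on a8.
In check: yes, from the white rook on a6.
Legal moves: Qxa6+.
Count: 1.

1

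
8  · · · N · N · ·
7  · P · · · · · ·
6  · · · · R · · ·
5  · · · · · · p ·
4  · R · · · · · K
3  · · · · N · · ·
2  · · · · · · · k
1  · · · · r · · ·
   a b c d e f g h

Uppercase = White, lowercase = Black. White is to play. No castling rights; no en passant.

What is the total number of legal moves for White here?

3

White to move; king on h4.
In check: yes, from the black pawn on g5.
Legal moves: Kh5, Kxg5, Kg4.
Count: 3.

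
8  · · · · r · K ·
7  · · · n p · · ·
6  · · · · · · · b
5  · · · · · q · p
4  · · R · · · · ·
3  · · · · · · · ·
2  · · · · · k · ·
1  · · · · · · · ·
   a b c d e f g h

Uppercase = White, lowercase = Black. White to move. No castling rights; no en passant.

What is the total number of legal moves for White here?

0

White to move; king on g8.
In check: yes, from the black rook on e8.
Legal moves: none.
Count: 0.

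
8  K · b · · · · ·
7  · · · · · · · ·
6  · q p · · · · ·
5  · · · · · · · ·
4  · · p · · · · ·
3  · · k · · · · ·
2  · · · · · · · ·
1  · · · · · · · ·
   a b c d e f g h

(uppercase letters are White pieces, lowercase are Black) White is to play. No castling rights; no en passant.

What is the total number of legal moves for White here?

White to move; king on a8.
In check: no.
Legal moves: none.
Count: 0.

0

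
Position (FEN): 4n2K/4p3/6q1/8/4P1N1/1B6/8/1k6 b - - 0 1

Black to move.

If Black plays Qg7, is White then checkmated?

After Qg7: white king on h8; in check: yes, from the black queen on g7.
King squares — g7: attacked by Ne8; h7: attacked by Qg7; g8: attacked by Qg7.
White has no legal moves → checkmate.

yes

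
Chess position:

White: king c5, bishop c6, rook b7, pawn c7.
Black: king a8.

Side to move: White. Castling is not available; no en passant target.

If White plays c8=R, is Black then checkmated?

yes

After c8=R: black king on a8; in check: yes, from the white rook on c8.
King squares — a7: attacked by Rb7; b7: attacked by Bc6; b8: attacked by Rb7.
Black has no legal moves → checkmate.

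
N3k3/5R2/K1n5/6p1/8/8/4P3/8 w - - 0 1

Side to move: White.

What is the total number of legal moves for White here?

White to move; king on a6.
In check: no.
Legal moves: Nc7+, Nb6, Rf8+, Rh7, Rg7, Re7+, Rd7, Rc7, Rb7, Ra7, Rf6, Rf5, Rf4, Rf3, Rf2, Rf1, Kb7, Kb6, Kb5, e3, e4.
Count: 21.

21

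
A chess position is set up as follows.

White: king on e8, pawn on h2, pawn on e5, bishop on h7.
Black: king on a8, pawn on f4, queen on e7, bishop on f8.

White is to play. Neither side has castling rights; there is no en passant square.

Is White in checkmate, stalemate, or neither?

checkmate

White to move; white king on e8.
In check: yes, from the black queen on e7.
King squares — d7: attacked by Qe7; e7: attacked by Bf8; f7: attacked by Qe7; d8: attacked by Qe7; f8: attacked by Qe7.
Legal moves for White: none.
In check with no legal moves → checkmate.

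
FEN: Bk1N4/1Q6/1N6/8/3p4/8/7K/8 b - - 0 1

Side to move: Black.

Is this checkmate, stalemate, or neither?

checkmate

Black to move; black king on b8.
In check: yes, from the white queen on b7.
King squares — a7: attacked by Qb7; b7: attacked by Ba8; c7: attacked by Qb7; a8: attacked by Nb6; c8: attacked by Nb6.
Legal moves for Black: none.
In check with no legal moves → checkmate.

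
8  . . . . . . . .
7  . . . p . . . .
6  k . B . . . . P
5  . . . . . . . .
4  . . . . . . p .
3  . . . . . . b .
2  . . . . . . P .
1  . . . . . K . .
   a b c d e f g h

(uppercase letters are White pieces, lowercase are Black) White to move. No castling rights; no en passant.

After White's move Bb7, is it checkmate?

no

After Bb7: black king on a6; in check: yes, from the white bishop on b7.
Black has 5 legal replies: Kxb7, Ka7, Kb6, Kb5, Ka5.
In check but a legal move exists → not checkmate.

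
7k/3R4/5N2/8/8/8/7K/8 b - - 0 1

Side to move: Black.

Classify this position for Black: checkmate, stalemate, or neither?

Black to move; black king on h8.
In check: no.
King squares — g7: attacked by Rd7; h7: attacked by Nf6; g8: attacked by Nf6.
Legal moves for Black: none.
Not in check and no legal moves → stalemate.

stalemate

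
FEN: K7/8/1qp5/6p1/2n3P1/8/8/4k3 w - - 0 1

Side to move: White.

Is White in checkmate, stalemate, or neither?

White to move; white king on a8.
In check: no.
King squares — a7: attacked by Qb6; b7: attacked by Qb6; b8: attacked by Qb6.
Legal moves for White: none.
Not in check and no legal moves → stalemate.

stalemate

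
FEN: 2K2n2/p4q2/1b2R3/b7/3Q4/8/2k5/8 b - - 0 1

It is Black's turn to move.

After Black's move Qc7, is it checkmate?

After Qc7: white king on c8; in check: yes, from the black queen on c7.
King squares — b7: attacked by Qc7; c7: attacked by Bb6; d7: attacked by Qc7; b8: attacked by Qc7; d8: attacked by Qc7.
White has no legal moves → checkmate.

yes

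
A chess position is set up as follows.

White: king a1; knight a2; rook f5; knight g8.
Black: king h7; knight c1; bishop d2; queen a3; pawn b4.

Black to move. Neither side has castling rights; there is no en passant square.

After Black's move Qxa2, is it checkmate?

After Qxa2: white king on a1; in check: yes, from the black queen on a2.
King squares — b1: attacked by Qa2; a2: attacked by Nc1; b2: attacked by Qa2.
White has no legal moves → checkmate.

yes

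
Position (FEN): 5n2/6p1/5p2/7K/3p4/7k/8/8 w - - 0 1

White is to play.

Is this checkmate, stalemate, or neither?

White to move; white king on h5.
In check: no.
King squares — g4: attacked by Kh3; h4: attacked by Kh3; g5: attacked by Pf6; g6: attacked by Nf8; h6: attacked by Pg7.
Legal moves for White: none.
Not in check and no legal moves → stalemate.

stalemate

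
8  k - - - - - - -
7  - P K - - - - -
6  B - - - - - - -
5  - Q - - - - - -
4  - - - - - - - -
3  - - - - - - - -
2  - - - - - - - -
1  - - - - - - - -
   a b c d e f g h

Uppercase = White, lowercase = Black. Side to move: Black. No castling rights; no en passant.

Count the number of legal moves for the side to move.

Black to move; king on a8.
In check: yes, from the white pawn on b7.
Legal moves: Ka7.
Count: 1.

1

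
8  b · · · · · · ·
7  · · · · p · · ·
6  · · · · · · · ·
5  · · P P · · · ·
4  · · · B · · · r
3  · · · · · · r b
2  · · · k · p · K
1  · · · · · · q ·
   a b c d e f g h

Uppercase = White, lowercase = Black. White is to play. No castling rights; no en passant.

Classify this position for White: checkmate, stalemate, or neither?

checkmate

White to move; white king on h2.
In check: yes, from the black queen on g1.
King squares — g1: attacked by Pf2; h1: attacked by Qg1; g2: attacked by Qg1; g3: attacked by Qg1; h3: attacked by Rg3.
Legal moves for White: none.
In check with no legal moves → checkmate.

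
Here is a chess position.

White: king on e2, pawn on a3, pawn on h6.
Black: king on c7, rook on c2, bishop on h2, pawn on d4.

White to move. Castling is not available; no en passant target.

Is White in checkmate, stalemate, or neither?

neither

White to move; white king on e2.
In check: yes, from the black rook on c2.
Legal moves for White: Kf3, Kd3, Kf1, Ke1, Kd1.
White is in check but has 5 legal moves → neither.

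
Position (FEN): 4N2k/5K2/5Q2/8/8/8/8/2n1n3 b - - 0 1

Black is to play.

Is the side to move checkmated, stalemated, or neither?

Black to move; black king on h8.
In check: yes, from the white queen on f6.
Legal moves for Black: Kh7.
Black is in check but has 1 legal move → neither.

neither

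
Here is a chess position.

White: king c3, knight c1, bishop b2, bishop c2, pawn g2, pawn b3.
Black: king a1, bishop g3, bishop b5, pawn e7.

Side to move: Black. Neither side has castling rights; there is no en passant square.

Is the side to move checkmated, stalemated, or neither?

Black to move; black king on a1.
In check: yes, from the white bishop on b2.
King squares — b1: attacked by Bc2; a2: attacked by Nc1; b2: attacked by Kc3.
Legal moves for Black: none.
In check with no legal moves → checkmate.

checkmate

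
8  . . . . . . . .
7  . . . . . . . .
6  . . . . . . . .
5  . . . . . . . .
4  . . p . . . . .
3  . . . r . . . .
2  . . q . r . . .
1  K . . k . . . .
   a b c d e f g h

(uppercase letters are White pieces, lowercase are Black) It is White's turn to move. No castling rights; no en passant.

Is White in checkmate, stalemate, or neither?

White to move; white king on a1.
In check: no.
King squares — b1: attacked by Qc2; a2: attacked by Qc2; b2: attacked by Qc2.
Legal moves for White: none.
Not in check and no legal moves → stalemate.

stalemate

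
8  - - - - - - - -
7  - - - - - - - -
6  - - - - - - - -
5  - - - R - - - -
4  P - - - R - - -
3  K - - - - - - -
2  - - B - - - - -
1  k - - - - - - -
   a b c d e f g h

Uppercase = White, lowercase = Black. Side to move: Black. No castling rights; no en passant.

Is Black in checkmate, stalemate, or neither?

Black to move; black king on a1.
In check: no.
King squares — b1: attacked by Bc2; a2: attacked by Ka3; b2: attacked by Ka3.
Legal moves for Black: none.
Not in check and no legal moves → stalemate.

stalemate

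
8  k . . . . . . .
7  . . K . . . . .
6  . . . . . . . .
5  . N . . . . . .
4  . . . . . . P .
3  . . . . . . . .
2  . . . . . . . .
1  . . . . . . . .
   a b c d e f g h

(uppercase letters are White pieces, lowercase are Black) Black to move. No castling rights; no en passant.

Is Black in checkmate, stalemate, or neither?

stalemate

Black to move; black king on a8.
In check: no.
King squares — a7: attacked by Nb5; b7: attacked by Kc7; b8: attacked by Kc7.
Legal moves for Black: none.
Not in check and no legal moves → stalemate.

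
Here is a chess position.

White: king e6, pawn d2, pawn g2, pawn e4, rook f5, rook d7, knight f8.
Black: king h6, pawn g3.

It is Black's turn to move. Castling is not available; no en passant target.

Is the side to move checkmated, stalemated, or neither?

Black to move; black king on h6.
In check: no.
King squares — g5: attacked by Rf5; h5: attacked by Rf5; g6: attacked by Nf8; g7: attacked by Rd7; h7: attacked by Rd7.
Legal moves for Black: none.
Not in check and no legal moves → stalemate.

stalemate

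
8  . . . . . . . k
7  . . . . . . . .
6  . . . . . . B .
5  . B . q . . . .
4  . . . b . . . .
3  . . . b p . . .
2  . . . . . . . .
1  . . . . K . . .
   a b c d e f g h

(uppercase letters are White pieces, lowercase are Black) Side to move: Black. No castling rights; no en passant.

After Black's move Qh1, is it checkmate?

After Qh1: white king on e1; in check: yes, from the black queen on h1.
King squares — d1: attacked by Qh1; f1: attacked by Qh1; d2: attacked by Pe3; e2: attacked by Bd3; f2: attacked by Pe3.
White has no legal moves → checkmate.

yes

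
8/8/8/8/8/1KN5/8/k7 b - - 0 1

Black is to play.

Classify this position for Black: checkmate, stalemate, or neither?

Black to move; black king on a1.
In check: no.
King squares — b1: attacked by Nc3; a2: attacked by Kb3; b2: attacked by Kb3.
Legal moves for Black: none.
Not in check and no legal moves → stalemate.

stalemate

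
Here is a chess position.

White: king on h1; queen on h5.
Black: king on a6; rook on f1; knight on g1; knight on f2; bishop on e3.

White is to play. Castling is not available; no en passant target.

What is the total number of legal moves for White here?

White to move; king on h1.
In check: yes, from the black knight on f2.
Legal moves: Kh2, Kg2.
Count: 2.

2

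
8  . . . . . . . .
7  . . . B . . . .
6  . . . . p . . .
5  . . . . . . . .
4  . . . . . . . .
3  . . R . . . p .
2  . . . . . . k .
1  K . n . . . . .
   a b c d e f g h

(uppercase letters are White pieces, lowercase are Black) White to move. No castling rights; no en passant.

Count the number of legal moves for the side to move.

21

White to move; king on a1.
In check: no.
Legal moves: Be8, Bc8, Bxe6, Bc6+, Bb5, Ba4, Rc8, Rc7, Rc6, Rc5, Rc4, Rxg3+, Rf3, Re3, Rd3, Rb3, Ra3, Rc2+, Rxc1, Kb2, Kb1.
Count: 21.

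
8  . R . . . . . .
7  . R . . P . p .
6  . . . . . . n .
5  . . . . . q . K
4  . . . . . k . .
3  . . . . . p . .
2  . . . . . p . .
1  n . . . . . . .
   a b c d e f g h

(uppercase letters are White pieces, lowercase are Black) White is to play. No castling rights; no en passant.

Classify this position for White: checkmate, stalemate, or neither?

checkmate

White to move; white king on h5.
In check: yes, from the black queen on f5.
King squares — g4: attacked by Kf4; h4: attacked by Ng6; g5: attacked by Kf4; g6: attacked by Qf5; h6: attacked by Pg7.
Legal moves for White: none.
In check with no legal moves → checkmate.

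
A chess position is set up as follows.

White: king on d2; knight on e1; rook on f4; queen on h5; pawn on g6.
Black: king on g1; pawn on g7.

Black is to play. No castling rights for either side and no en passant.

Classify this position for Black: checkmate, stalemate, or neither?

stalemate

Black to move; black king on g1.
In check: no.
King squares — f1: attacked by Rf4; h1: attacked by Qh5; f2: attacked by Rf4; g2: attacked by Ne1; h2: attacked by Qh5.
Legal moves for Black: none.
Not in check and no legal moves → stalemate.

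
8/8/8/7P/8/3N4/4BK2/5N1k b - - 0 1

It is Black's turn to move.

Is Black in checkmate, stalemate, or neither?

stalemate

Black to move; black king on h1.
In check: no.
King squares — g1: attacked by Kf2; g2: attacked by Kf2; h2: attacked by Nf1.
Legal moves for Black: none.
Not in check and no legal moves → stalemate.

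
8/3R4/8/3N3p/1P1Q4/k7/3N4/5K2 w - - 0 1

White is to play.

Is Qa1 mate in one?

After Qa1: black king on a3; in check: yes, from the white queen on a1.
King squares — a2: attacked by Qa1; b2: attacked by Qa1; b3: attacked by Nd2; a4: attacked by Qa1; b4: attacked by Nd5.
Black has no legal moves → checkmate.

yes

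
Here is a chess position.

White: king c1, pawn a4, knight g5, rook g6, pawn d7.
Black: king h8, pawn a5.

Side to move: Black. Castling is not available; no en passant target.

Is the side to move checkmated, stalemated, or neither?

stalemate

Black to move; black king on h8.
In check: no.
King squares — g7: attacked by Rg6; h7: attacked by Ng5; g8: attacked by Rg6.
Legal moves for Black: none.
Not in check and no legal moves → stalemate.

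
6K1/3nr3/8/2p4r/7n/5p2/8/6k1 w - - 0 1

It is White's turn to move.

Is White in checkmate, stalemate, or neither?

White to move; white king on g8.
In check: no.
King squares — f7: attacked by Re7; g7: attacked by Re7; h7: attacked by Rh5; f8: attacked by Nd7; h8: attacked by Rh5.
Legal moves for White: none.
Not in check and no legal moves → stalemate.

stalemate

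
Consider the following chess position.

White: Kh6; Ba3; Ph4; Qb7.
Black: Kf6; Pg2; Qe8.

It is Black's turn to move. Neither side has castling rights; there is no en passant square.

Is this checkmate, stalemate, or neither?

neither

Black to move; black king on f6.
In check: no.
Legal moves for Black include: Qh8+, Qg8, Qf8+, Qd8, Qc8, Qb8, Qa8, Qf7, Qe7, Qd7, Qg6#, Qe6, Qc6, Qh5+, Qe5, Qb5, Qe4, Qa4, ... (list truncated; more exist).
Black has legal moves and is not in check → neither.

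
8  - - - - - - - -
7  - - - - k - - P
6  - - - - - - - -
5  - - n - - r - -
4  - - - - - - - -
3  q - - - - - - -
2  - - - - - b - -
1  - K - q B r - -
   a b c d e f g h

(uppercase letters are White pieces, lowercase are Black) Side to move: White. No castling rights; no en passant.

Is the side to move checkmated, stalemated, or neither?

White to move; white king on b1.
In check: yes, from the black queen on d1.
King squares — a1: attacked by Qd1; c1: attacked by Qd1; a2: attacked by Qa3; b2: attacked by Qa3; c2: attacked by Qd1.
Legal moves for White: none.
In check with no legal moves → checkmate.

checkmate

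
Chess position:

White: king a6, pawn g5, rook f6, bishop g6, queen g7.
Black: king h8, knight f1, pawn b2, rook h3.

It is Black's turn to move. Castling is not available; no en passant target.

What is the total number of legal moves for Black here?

1

Black to move; king on h8.
In check: yes, from the white queen on g7.
Legal moves: Kxg7.
Count: 1.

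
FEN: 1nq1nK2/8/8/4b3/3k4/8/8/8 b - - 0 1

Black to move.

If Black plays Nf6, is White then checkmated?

After Nf6: white king on f8; in check: yes, from the black queen on c8.
White has 3 legal replies: Kg7, Kf7, Ke7.
In check but a legal move exists → not checkmate.

no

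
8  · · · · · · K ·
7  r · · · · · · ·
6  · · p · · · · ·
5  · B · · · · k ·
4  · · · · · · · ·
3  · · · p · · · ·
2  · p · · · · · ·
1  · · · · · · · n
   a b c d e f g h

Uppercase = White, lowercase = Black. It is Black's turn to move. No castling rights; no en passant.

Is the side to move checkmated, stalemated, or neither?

Black to move; black king on g5.
In check: no.
Legal moves for Black include: Ra8+, Rh7, Rg7+, Rf7, Re7, Rd7, Rc7, Rb7, Ra6, Ra5, Ra4, Ra3, Ra2, Ra1, Kh6, Kg6, Kf6, Kh5, ... (list truncated; more exist).
Black has legal moves and is not in check → neither.

neither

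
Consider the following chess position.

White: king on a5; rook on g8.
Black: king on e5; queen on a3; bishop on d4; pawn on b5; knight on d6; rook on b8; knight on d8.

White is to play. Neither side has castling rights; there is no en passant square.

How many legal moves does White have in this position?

White to move; king on a5.
In check: yes, from the black queen on a3.
Legal moves: none.
Count: 0.

0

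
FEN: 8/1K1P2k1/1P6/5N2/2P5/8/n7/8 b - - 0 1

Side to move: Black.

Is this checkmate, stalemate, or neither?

neither

Black to move; black king on g7.
In check: yes, from the white knight on f5.
Legal moves for Black: Kh8, Kg8, Kf8, Kh7, Kf7, Kg6, Kf6.
Black is in check but has 7 legal moves → neither.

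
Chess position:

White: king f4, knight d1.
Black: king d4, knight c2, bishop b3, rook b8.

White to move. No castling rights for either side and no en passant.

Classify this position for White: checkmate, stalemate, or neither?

White to move; white king on f4.
In check: no.
Legal moves for White: Kg5, Kf5, Kg4, Kg3, Kf3, Ne3, Nc3, Nf2, Nb2.
White has 9 legal moves and is not in check → neither.

neither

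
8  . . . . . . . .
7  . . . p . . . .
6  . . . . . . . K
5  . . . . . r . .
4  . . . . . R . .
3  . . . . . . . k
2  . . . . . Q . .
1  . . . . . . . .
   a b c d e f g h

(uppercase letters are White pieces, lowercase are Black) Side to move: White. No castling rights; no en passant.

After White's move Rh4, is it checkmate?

After Rh4: black king on h3; in check: yes, from the white rook on h4.
King squares — g2: attacked by Qf2; h2: attacked by Qf2; g3: attacked by Qf2; g4: attacked by Rh4; h4: attacked by Qf2.
Black has no legal moves → checkmate.

yes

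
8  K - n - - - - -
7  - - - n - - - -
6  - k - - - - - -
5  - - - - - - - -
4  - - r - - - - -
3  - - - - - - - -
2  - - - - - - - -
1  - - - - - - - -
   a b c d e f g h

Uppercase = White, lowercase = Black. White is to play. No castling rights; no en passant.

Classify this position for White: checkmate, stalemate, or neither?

stalemate

White to move; white king on a8.
In check: no.
King squares — a7: attacked by Kb6; b7: attacked by Kb6; b8: attacked by Nd7.
Legal moves for White: none.
Not in check and no legal moves → stalemate.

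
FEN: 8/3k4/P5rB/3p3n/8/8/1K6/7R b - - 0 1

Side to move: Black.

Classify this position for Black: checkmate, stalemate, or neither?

neither

Black to move; black king on d7.
In check: no.
Legal moves for Black include: Ke8, Kd8, Kc8, Ke7, Kc7, Ke6, Kd6, Kc6, Rg8, Rg7, Rxh6, Rf6, Re6, Rd6, Rc6, Rb6+, Rxa6, Rg5, ... (list truncated; more exist).
Black has legal moves and is not in check → neither.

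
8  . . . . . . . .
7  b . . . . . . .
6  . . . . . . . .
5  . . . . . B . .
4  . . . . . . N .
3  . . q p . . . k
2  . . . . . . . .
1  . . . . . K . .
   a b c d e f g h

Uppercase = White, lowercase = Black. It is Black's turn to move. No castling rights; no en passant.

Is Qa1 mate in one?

yes

After Qa1: white king on f1; in check: yes, from the black queen on a1.
King squares — e1: attacked by Qa1; g1: attacked by Qa1; e2: attacked by Pd3; f2: attacked by Ba7; g2: attacked by Kh3.
White has no legal moves → checkmate.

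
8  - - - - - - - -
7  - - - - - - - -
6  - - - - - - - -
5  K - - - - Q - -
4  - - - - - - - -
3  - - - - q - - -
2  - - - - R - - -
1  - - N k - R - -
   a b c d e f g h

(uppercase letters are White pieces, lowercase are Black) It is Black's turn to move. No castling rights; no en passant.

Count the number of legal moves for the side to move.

Black to move; king on d1.
In check: yes, from the white rook on f1.
Legal moves: none.
Count: 0.

0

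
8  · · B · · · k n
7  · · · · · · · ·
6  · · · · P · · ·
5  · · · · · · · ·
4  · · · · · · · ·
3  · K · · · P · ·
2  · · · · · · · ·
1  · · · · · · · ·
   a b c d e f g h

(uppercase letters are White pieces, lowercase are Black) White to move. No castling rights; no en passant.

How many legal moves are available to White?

White to move; king on b3.
In check: no.
Legal moves: Bd7, Bb7, Ba6, Kc4, Kb4, Ka4, Kc3, Ka3, Kc2, Kb2, Ka2, e7, f4.
Count: 13.

13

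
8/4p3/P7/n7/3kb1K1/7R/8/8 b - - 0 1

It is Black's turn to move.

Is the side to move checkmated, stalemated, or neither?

neither

Black to move; black king on d4.
In check: no.
Legal moves for Black include: Nb7, Nc6, Nc4, Nb3, Ba8, Bh7, Bb7, Bg6, Bc6, Bf5+, Bd5, Bf3+, Bd3, Bg2, Bc2, Bh1, Bb1, Ke5, ... (list truncated; more exist).
Black has legal moves and is not in check → neither.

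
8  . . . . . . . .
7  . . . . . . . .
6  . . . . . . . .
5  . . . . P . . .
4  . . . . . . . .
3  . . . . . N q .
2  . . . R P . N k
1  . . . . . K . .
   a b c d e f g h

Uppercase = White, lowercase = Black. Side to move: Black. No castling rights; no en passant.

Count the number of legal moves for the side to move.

Black to move; king on h2.
In check: yes, from the white knight on f3.
Legal moves: Kh3, Kh1, Qxf3+.
Count: 3.

3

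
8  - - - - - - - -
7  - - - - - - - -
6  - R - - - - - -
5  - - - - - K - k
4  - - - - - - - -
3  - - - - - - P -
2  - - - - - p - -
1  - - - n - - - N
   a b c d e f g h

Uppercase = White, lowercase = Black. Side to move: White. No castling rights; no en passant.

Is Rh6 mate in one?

no

After Rh6: black king on h5; in check: yes, from the white rook on h6.
Black has 1 legal reply: Kxh6.
In check but a legal move exists → not checkmate.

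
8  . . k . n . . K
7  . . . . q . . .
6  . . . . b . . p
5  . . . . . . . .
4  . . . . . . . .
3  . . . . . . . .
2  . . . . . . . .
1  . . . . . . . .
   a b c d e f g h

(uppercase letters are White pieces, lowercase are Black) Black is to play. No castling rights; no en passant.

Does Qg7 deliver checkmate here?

After Qg7: white king on h8; in check: yes, from the black queen on g7.
King squares — g7: attacked by Ne8; h7: attacked by Qg7; g8: attacked by Be6.
White has no legal moves → checkmate.

yes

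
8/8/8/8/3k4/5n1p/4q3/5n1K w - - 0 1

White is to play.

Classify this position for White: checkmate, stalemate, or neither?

stalemate

White to move; white king on h1.
In check: no.
King squares — g1: attacked by Nf3; g2: attacked by Qe2; h2: attacked by Nf1.
Legal moves for White: none.
Not in check and no legal moves → stalemate.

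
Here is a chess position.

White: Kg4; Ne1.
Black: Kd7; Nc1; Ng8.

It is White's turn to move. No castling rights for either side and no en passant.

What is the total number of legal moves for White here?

White to move; king on g4.
In check: no.
Legal moves: Kh5, Kg5, Kf5, Kh4, Kf4, Kh3, Kg3, Kf3, Nf3, Nd3, Ng2, Nc2.
Count: 12.

12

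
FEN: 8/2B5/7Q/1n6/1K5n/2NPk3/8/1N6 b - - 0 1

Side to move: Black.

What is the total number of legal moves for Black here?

4

Black to move; king on e3.
In check: yes, from the white queen on h6.
Legal moves: Kd4, Kf3, Kxd3, Kf2.
Count: 4.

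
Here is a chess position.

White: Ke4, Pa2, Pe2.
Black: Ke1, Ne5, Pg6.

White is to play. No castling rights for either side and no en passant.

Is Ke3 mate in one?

no

After Ke3: black king on e1; in check: no.
Black is not in check, so this cannot be checkmate.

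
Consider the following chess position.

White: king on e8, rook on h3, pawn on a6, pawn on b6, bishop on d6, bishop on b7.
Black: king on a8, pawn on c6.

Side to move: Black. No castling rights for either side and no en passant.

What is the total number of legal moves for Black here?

Black to move; king on a8.
In check: yes, from the white bishop on b7.
Legal moves: none.
Count: 0.

0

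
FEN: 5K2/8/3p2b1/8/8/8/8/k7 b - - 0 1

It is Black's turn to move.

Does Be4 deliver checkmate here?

no

After Be4: white king on f8; in check: no.
White is not in check, so this cannot be checkmate.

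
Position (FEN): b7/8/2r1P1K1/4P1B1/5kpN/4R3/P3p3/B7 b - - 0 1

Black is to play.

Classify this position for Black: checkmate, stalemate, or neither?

checkmate

Black to move; black king on f4.
In check: yes, from the white bishop on g5.
King squares — e3: attacked by Bg5; f3: attacked by Re3; g3: attacked by Re3; e4: attacked by Re3; g4: own pawn; e5: attacked by Ba1; f5: attacked by Nh4; g5: attacked by Kg6.
Legal moves for Black: none.
In check with no legal moves → checkmate.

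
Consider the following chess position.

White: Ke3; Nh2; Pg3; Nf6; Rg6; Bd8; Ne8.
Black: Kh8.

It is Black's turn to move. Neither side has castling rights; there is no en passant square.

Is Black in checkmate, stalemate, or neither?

stalemate

Black to move; black king on h8.
In check: no.
King squares — g7: attacked by Rg6; h7: attacked by Nf6; g8: attacked by Nf6.
Legal moves for Black: none.
Not in check and no legal moves → stalemate.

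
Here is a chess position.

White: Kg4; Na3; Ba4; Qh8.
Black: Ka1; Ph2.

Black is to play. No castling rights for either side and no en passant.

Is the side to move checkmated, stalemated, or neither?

Black to move; black king on a1.
In check: yes, from the white queen on h8.
King squares — b1: attacked by Na3; a2: available; b2: attacked by Qh8.
Legal moves for Black: Ka2.
Black is in check but has 1 legal move → neither.

neither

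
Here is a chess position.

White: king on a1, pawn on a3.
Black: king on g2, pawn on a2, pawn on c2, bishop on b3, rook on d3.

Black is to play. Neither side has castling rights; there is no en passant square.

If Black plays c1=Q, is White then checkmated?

After c1=Q: white king on a1; in check: yes, from the black queen on c1.
King squares — b1: attacked by Qc1; a2: attacked by Bb3; b2: attacked by Qc1.
White has no legal moves → checkmate.

yes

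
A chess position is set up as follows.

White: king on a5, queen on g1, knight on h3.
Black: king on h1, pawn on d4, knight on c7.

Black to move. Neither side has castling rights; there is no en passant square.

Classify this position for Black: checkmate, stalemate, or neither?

checkmate

Black to move; black king on h1.
In check: yes, from the white queen on g1.
King squares — g1: attacked by Nh3; g2: attacked by Qg1; h2: attacked by Qg1.
Legal moves for Black: none.
In check with no legal moves → checkmate.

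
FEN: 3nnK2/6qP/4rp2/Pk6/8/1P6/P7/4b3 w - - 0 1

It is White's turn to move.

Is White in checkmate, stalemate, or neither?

White to move; white king on f8.
In check: yes, from the black queen on g7.
King squares — e7: attacked by Re6; f7: attacked by Qg7; g7: attacked by Ne8; e8: attacked by Re6; g8: attacked by Qg7.
Legal moves for White: none.
In check with no legal moves → checkmate.

checkmate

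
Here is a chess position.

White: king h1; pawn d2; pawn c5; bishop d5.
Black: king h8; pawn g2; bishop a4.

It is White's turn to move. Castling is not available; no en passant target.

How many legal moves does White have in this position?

4

White to move; king on h1.
In check: yes, from the black pawn on g2.
Legal moves: Kh2, Kxg2, Kg1, Bxg2.
Count: 4.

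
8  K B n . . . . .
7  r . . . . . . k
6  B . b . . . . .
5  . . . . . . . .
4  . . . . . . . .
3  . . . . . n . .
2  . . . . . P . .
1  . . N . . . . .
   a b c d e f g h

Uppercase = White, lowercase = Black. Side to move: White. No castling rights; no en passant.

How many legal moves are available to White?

0

White to move; king on a8.
In check: yes, from the black bishop on c6 and the black rook on a7.
Legal moves: none.
Count: 0.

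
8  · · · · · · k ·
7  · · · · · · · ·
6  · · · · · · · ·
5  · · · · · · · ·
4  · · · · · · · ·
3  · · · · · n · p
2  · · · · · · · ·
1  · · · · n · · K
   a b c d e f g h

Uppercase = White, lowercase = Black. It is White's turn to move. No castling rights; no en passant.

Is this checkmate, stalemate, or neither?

White to move; white king on h1.
In check: no.
King squares — g1: attacked by Nf3; g2: attacked by Ne1; h2: attacked by Nf3.
Legal moves for White: none.
Not in check and no legal moves → stalemate.

stalemate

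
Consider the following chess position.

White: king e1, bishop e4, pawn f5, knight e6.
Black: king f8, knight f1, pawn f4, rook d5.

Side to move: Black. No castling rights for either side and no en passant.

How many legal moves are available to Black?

4

Black to move; king on f8.
In check: yes, from the white knight on e6.
Legal moves: Kg8, Ke8, Kf7, Ke7.
Count: 4.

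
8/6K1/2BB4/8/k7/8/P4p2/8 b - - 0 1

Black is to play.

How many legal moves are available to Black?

Black to move; king on a4.
In check: yes, from the white bishop on c6.
Legal moves: Ka5.
Count: 1.

1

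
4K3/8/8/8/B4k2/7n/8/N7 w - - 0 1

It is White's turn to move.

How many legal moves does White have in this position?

13

White to move; king on e8.
In check: no.
Legal moves: Kf8, Kd8, Kf7, Ke7, Kd7, Bd7, Bc6, Bb5, Bb3, Bc2, Bd1, Nb3, Nc2.
Count: 13.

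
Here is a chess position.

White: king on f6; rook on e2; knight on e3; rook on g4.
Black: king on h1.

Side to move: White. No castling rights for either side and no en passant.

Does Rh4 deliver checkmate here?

no

After Rh4: black king on h1; in check: yes, from the white rook on h4.
Black has 1 legal reply: Kg1.
In check but a legal move exists → not checkmate.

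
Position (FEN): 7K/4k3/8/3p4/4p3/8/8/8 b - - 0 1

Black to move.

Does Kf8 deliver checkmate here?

no

After Kf8: white king on h8; in check: no.
White is not in check, so this cannot be checkmate.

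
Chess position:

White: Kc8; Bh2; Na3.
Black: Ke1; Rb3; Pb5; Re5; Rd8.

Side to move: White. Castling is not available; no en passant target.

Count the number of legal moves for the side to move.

White to move; king on c8.
In check: yes, from the black rook on d8.
Legal moves: Kxd8, Kc7, Kb7.
Count: 3.

3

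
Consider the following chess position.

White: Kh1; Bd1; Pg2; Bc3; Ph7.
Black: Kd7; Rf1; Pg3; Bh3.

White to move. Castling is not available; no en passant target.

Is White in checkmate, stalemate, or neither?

checkmate

White to move; white king on h1.
In check: yes, from the black rook on f1.
King squares — g1: attacked by Rf1; g2: own pawn; h2: attacked by Pg3.
Legal moves for White: none.
In check with no legal moves → checkmate.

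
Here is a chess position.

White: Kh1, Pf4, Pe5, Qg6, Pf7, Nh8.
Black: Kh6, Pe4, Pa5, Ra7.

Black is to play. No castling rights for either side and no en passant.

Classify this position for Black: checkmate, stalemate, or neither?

Black to move; black king on h6.
In check: yes, from the white queen on g6.
King squares — g5: attacked by Pf4; h5: attacked by Qg6; g6: attacked by Nh8; g7: attacked by Qg6; h7: attacked by Qg6.
Legal moves for Black: none.
In check with no legal moves → checkmate.

checkmate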